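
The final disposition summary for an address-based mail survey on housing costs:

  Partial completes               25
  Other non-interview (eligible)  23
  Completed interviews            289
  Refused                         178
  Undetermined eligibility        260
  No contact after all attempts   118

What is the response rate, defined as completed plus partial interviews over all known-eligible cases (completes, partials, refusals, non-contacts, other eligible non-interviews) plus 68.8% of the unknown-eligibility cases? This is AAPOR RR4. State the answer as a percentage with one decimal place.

38.7%

Top → 289 + 25 = 314
Known eligible → 289 + 25 + 178 + 118 + 23 = 633
e × U → 0.6880 × 260 = 178.88
Denom → 633 + 178.88 = 811.88
RR4 = 314 / 811.88 = 0.3868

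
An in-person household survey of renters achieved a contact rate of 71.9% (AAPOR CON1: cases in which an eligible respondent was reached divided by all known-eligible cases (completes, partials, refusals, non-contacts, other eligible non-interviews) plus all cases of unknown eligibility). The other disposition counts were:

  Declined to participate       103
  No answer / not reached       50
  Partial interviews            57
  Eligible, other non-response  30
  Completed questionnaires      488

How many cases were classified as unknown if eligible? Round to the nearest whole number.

215

Num = 488 + 57 + 103 + 30 = 678
CON1 = 678 / D = 0.719
D = 678 / 0.719 = 943.0
Remaining denominator categories sum to 728
unknown if eligible = 943.0 − 728 ≈ 215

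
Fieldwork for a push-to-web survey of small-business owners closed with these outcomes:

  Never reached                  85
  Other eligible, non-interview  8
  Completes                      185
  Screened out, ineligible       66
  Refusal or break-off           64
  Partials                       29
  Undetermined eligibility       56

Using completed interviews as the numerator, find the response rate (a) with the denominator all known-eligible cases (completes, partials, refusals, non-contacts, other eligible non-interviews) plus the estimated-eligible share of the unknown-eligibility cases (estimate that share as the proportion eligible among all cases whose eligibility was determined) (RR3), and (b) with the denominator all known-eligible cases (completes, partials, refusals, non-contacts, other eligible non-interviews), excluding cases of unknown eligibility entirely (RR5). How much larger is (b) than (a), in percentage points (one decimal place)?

Top: 185
Known eligible: 185 + 29 + 64 + 85 + 8 = 371
e = 371 / (371 + 66) = 371 / 437 = 0.8490
Estimated eligible among unknowns: 0.8490 × 56 = 47.54
Denom: 371 + 47.54 = 418.54
RR3 = 185 / 418.54 = 0.4420
Denom: 185 + 29 + 64 + 85 + 8 = 371
RR5 = 185 / 371 = 0.4987
Difference = 49.87 − 44.20 = 5.67 percentage points

5.7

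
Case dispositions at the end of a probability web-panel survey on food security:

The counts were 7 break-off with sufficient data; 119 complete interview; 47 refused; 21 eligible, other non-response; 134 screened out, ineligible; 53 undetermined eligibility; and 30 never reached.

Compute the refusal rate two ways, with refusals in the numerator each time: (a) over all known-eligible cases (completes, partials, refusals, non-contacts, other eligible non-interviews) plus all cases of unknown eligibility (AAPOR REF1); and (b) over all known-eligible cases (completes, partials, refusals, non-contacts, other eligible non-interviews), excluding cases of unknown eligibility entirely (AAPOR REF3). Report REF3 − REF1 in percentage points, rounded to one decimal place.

4.0

Top = 47
Base = 119 + 7 + 47 + 30 + 21 + 53 = 277
REF1 = 47 / 277 = 0.1697
Base = 119 + 7 + 47 + 30 + 21 = 224
REF3 = 47 / 224 = 0.2098
Difference = 20.98 − 16.97 = 4.01 percentage points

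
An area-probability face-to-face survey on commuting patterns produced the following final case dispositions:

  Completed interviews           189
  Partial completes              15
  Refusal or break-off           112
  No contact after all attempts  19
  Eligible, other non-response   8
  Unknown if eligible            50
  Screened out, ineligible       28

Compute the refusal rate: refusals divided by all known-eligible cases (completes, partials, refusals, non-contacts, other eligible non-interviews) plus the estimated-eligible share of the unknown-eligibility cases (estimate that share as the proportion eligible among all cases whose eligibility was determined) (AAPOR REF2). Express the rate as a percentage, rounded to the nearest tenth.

28.8%

Numerator = 112
Eligible (known) = 189 + 15 + 112 + 19 + 8 = 343
e = 343 / (343 + 28) = 343 / 371 = 0.9245
Eligible share of unknowns = 0.9245 × 50 = 46.23
Denom = 343 + 46.23 = 389.23
REF2 = 112 / 389.23 = 0.2877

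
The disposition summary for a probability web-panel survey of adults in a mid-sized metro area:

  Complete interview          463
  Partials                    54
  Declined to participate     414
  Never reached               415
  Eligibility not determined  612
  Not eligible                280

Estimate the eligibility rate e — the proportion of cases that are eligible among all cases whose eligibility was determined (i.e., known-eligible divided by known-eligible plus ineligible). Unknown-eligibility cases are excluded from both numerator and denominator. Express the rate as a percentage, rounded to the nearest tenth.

82.8%

Eligible (known) → 463 + 54 + 414 + 415 = 1346
e = 1346 / (1346 + 280) = 1346 / 1626 = 0.8278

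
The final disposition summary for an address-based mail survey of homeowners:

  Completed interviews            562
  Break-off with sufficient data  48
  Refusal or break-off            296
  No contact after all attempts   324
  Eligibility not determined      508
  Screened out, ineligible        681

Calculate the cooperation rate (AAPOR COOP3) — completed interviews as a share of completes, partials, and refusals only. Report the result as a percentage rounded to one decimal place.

62.0%

Numerator → 562
Base → 562 + 48 + 296 = 906
COOP3 = 562 / 906 = 0.6203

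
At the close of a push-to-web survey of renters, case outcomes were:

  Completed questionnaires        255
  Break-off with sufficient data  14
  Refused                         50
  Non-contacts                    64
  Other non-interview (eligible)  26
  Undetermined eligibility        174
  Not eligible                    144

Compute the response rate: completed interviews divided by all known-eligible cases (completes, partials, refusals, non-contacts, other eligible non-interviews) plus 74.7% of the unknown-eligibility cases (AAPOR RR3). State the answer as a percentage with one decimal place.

Numerator → 255
Determined eligible → 255 + 14 + 50 + 64 + 26 = 409
Eligible share of unknowns → 0.7470 × 174 = 129.98
Base → 409 + 129.98 = 538.98
RR3 = 255 / 538.98 = 0.4731

47.3%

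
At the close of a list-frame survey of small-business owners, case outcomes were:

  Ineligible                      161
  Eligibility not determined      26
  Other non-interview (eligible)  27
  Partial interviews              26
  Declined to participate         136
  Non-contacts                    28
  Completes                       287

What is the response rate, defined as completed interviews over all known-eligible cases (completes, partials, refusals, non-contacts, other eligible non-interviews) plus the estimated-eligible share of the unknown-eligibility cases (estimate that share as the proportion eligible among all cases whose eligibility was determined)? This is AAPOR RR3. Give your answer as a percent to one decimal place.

Num → 287
Determined eligible → 287 + 26 + 136 + 28 + 27 = 504
e = 504 / (504 + 161) = 504 / 665 = 0.7579
e × U → 0.7579 × 26 = 19.71
Denom → 504 + 19.71 = 523.71
RR3 = 287 / 523.71 = 0.5480

54.8%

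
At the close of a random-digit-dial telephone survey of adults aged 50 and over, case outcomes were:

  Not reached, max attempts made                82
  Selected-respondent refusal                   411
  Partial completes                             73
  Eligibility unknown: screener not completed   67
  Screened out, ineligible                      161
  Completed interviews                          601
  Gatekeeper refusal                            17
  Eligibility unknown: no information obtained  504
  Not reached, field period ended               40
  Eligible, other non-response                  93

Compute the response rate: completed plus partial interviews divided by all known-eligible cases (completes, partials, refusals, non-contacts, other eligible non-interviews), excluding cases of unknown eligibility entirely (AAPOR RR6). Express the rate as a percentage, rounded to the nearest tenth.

Refusals = 17 + 411 = 428
No contact after all attempts = 40 + 82 = 122
Eligibility not determined = 67 + 504 = 571
Num: 601 + 73 = 674
Base: 601 + 73 + 428 + 122 + 93 = 1317
RR6 = 674 / 1317 = 0.5118

51.2%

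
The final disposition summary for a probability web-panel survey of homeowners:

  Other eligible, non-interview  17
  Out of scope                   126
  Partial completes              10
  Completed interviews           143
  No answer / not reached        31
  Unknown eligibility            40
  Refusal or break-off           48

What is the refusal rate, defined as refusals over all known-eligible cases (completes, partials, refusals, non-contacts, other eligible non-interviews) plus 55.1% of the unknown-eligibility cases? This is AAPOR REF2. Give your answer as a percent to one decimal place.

17.7%

Numerator → 48
Eligible (known) → 143 + 10 + 48 + 31 + 17 = 249
Estimated eligible among unknowns → 0.5510 × 40 = 22.04
Denominator → 249 + 22.04 = 271.04
REF2 = 48 / 271.04 = 0.1771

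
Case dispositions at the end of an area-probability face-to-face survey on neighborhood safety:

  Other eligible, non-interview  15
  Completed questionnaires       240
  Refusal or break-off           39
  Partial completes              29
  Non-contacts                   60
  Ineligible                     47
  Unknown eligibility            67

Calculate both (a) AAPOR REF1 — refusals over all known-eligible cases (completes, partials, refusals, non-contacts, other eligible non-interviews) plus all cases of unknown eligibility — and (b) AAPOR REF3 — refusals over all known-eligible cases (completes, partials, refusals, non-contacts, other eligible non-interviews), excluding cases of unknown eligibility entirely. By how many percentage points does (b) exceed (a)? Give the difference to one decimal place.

Top → 39
Denominator → 240 + 29 + 39 + 60 + 15 + 67 = 450
REF1 = 39 / 450 = 0.0867
Denominator → 240 + 29 + 39 + 60 + 15 = 383
REF3 = 39 / 383 = 0.1018
Difference = 10.18 − 8.67 = 1.51 percentage points

1.5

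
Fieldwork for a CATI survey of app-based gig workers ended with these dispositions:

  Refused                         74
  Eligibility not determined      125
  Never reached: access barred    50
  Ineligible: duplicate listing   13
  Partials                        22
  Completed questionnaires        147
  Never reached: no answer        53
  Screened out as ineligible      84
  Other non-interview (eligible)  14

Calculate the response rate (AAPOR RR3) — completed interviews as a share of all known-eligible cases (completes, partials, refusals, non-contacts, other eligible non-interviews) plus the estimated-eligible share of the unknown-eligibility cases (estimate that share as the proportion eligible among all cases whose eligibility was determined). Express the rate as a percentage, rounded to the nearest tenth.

32.1%

No answer / not reached = 53 + 50 = 103
Ineligible = 84 + 13 = 97
Num: 147
Known eligible: 147 + 22 + 74 + 103 + 14 = 360
e = 360 / (360 + 97) = 360 / 457 = 0.7877
Eligible share of unknowns: 0.7877 × 125 = 98.46
Base: 360 + 98.46 = 458.46
RR3 = 147 / 458.46 = 0.3206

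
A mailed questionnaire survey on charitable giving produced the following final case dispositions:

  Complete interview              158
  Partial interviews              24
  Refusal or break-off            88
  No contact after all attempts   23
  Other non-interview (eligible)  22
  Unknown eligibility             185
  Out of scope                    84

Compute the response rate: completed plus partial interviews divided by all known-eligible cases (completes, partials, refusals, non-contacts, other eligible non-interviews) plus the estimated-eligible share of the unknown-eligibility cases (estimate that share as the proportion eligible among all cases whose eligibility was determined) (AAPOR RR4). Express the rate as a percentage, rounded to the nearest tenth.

Numerator: 158 + 24 = 182
Determined eligible: 158 + 24 + 88 + 23 + 22 = 315
e = 315 / (315 + 84) = 315 / 399 = 0.7895
Eligible share of unknowns: 0.7895 × 185 = 146.06
Base: 315 + 146.06 = 461.06
RR4 = 182 / 461.06 = 0.3947

39.5%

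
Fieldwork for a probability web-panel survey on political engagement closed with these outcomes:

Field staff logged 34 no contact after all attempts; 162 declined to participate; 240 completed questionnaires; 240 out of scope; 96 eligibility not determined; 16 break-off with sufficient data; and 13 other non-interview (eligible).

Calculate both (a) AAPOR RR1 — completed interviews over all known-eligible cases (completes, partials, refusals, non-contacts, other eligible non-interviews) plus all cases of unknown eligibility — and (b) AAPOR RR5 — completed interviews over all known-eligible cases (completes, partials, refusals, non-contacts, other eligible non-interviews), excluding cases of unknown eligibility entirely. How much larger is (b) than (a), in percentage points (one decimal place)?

8.8

Numerator: 240
Denom: 240 + 16 + 162 + 34 + 13 + 96 = 561
RR1 = 240 / 561 = 0.4278
Denom: 240 + 16 + 162 + 34 + 13 = 465
RR5 = 240 / 465 = 0.5161
Difference = 51.61 − 42.78 = 8.83 percentage points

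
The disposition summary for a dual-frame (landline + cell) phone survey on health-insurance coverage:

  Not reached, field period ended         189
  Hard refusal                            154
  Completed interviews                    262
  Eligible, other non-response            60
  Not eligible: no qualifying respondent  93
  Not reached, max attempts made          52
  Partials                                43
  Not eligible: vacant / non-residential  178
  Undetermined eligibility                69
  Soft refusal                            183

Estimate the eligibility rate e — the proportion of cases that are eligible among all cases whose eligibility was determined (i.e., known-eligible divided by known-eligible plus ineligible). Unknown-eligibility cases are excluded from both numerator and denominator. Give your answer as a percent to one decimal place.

Refused = 154 + 183 = 337
Never reached = 189 + 52 = 241
Out of scope = 93 + 178 = 271
Eligible (known) = 262 + 43 + 337 + 241 + 60 = 943
e = 943 / (943 + 271) = 943 / 1214 = 0.7768

77.7%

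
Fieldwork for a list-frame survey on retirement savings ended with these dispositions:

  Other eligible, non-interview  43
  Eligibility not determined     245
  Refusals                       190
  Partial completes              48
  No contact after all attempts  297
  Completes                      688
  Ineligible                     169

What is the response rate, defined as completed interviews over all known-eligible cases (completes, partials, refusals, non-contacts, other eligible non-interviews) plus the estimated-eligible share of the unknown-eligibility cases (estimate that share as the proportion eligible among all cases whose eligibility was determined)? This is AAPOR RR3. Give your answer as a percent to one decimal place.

Top → 688
Known eligible → 688 + 48 + 190 + 297 + 43 = 1266
e = 1266 / (1266 + 169) = 1266 / 1435 = 0.8822
Estimated eligible among unknowns → 0.8822 × 245 = 216.14
Base → 1266 + 216.14 = 1482.14
RR3 = 688 / 1482.14 = 0.4642

46.4%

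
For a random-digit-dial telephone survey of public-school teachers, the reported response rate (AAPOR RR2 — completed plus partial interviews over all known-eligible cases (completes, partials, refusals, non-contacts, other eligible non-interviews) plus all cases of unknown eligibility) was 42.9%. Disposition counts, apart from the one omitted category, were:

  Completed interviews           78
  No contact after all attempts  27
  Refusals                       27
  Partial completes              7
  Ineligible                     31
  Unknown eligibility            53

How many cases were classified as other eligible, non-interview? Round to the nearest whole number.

Top → 78 + 7 = 85
RR2 = 85 / D = 0.429
D = 85 / 0.429 = 198.1
Remaining denominator categories sum to 192
other eligible, non-interview = 198.1 − 192 ≈ 6

6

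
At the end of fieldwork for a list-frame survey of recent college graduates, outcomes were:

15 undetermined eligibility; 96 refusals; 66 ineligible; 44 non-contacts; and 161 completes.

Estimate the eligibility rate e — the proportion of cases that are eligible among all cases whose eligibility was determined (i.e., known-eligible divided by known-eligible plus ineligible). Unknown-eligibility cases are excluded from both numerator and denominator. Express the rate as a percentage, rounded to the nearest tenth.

82.0%

Eligible (known) = 161 + 96 + 44 = 301
e = 301 / (301 + 66) = 301 / 367 = 0.8202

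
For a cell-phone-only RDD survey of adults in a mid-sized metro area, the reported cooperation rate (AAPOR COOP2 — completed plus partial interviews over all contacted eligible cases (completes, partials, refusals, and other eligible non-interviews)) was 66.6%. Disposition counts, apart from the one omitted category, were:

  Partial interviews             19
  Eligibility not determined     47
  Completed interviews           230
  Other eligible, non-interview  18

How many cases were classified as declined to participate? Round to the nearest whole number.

Numerator: 230 + 19 = 249
COOP2 = 249 / D = 0.666
D = 249 / 0.666 = 373.9
Remaining denominator categories sum to 267
declined to participate = 373.9 − 267 ≈ 107

107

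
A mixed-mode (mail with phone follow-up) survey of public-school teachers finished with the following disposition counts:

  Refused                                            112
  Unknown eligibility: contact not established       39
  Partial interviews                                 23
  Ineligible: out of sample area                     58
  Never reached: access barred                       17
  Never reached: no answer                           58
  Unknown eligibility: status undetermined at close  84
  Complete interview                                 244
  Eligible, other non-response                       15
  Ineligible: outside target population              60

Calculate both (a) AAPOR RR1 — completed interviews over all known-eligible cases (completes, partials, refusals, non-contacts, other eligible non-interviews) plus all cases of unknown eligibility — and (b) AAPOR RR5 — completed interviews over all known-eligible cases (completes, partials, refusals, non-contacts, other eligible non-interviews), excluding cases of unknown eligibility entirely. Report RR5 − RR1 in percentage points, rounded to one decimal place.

Non-contacts = 58 + 17 = 75
Unknown eligibility = 39 + 84 = 123
Ineligible = 60 + 58 = 118
Numerator = 244
Denominator = 244 + 23 + 112 + 75 + 15 + 123 = 592
RR1 = 244 / 592 = 0.4122
Denominator = 244 + 23 + 112 + 75 + 15 = 469
RR5 = 244 / 469 = 0.5203
Difference = 52.03 − 41.22 = 10.81 percentage points

10.8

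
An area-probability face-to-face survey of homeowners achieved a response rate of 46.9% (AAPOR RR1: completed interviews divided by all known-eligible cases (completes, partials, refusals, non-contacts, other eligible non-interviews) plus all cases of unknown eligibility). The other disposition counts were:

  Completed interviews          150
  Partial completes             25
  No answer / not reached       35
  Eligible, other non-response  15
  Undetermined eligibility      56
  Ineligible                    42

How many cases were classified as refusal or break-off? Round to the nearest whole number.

39

RR1 = 150 / D = 0.469
D = 150 / 0.469 = 319.8
Other denominator terms total 281
refusal or break-off = 319.8 − 281 ≈ 39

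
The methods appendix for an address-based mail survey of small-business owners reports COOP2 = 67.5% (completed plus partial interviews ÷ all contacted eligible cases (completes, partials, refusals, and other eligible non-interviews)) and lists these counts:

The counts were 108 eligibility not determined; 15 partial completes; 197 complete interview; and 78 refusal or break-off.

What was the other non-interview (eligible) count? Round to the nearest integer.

24

Numerator: 197 + 15 = 212
COOP2 = 212 / D = 0.675
D = 212 / 0.675 = 314.1
Other denominator terms total 290
other non-interview (eligible) = 314.1 − 290 ≈ 24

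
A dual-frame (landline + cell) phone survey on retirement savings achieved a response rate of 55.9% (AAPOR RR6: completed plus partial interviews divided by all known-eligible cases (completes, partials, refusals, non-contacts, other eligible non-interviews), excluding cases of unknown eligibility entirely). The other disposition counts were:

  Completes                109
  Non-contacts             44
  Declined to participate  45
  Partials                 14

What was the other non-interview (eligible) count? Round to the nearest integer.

8

Numerator = 109 + 14 = 123
RR6 = 123 / D = 0.559
D = 123 / 0.559 = 220.0
Remaining denominator categories sum to 212
other non-interview (eligible) = 220.0 − 212 ≈ 8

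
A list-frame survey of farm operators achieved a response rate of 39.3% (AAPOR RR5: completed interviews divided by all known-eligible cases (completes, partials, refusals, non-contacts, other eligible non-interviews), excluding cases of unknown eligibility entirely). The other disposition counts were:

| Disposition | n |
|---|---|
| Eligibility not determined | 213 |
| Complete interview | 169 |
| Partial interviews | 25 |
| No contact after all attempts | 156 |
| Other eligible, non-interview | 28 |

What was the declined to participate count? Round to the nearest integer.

RR5 = 169 / D = 0.393
D = 169 / 0.393 = 430.0
Rest of base = 378
declined to participate = 430.0 − 378 ≈ 52

52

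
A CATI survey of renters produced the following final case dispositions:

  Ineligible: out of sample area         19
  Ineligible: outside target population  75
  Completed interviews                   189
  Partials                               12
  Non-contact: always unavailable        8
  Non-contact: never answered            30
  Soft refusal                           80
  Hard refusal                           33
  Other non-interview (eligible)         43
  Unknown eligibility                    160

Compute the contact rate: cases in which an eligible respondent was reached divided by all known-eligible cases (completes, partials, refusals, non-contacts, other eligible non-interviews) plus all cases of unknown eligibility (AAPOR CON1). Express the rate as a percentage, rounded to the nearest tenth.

Declined to participate = 33 + 80 = 113
No contact after all attempts = 30 + 8 = 38
Not eligible = 75 + 19 = 94
Num → 189 + 12 + 113 + 43 = 357
Base → 189 + 12 + 113 + 38 + 43 + 160 = 555
CON1 = 357 / 555 = 0.6432

64.3%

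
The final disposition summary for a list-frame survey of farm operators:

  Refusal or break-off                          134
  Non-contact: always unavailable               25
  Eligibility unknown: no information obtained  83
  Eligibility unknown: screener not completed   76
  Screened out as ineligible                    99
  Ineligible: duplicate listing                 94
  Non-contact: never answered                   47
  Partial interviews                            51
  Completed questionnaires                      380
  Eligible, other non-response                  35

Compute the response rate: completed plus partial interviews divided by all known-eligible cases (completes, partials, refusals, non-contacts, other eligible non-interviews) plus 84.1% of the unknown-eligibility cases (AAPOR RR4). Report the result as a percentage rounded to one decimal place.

53.5%

Never reached = 47 + 25 = 72
Undetermined eligibility = 76 + 83 = 159
Screened out, ineligible = 99 + 94 = 193
Numerator: 380 + 51 = 431
Determined eligible: 380 + 51 + 134 + 72 + 35 = 672
e × U: 0.8410 × 159 = 133.72
Denominator: 672 + 133.72 = 805.72
RR4 = 431 / 805.72 = 0.5349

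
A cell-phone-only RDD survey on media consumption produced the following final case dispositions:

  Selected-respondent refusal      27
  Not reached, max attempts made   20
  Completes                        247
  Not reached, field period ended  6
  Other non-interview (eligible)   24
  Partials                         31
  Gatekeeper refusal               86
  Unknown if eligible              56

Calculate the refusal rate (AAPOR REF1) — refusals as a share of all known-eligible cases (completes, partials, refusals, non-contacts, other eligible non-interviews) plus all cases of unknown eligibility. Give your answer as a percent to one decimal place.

22.7%

Declined to participate = 86 + 27 = 113
Never reached = 6 + 20 = 26
Num → 113
Denominator → 247 + 31 + 113 + 26 + 24 + 56 = 497
REF1 = 113 / 497 = 0.2274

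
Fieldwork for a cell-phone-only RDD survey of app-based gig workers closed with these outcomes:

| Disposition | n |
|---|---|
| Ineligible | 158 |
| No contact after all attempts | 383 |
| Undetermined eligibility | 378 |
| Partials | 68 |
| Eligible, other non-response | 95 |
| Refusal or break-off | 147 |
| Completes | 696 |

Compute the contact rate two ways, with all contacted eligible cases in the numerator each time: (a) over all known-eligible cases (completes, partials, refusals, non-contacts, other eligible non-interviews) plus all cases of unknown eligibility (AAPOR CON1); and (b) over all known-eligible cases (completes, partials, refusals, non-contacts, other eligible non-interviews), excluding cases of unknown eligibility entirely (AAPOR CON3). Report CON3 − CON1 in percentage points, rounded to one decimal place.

15.5

Num → 696 + 68 + 147 + 95 = 1006
Denominator → 696 + 68 + 147 + 383 + 95 + 378 = 1767
CON1 = 1006 / 1767 = 0.5693
Denominator → 696 + 68 + 147 + 383 + 95 = 1389
CON3 = 1006 / 1389 = 0.7243
Difference = 72.43 − 56.93 = 15.50 percentage points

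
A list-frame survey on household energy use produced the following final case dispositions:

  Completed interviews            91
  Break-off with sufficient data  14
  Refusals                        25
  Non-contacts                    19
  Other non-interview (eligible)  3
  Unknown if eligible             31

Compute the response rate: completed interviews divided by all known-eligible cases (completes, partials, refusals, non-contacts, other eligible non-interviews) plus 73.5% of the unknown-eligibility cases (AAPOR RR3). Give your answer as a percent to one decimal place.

Num: 91
Eligible (known): 91 + 14 + 25 + 19 + 3 = 152
Eligible share of unknowns: 0.7350 × 31 = 22.79
Denom: 152 + 22.79 = 174.79
RR3 = 91 / 174.79 = 0.5206

52.1%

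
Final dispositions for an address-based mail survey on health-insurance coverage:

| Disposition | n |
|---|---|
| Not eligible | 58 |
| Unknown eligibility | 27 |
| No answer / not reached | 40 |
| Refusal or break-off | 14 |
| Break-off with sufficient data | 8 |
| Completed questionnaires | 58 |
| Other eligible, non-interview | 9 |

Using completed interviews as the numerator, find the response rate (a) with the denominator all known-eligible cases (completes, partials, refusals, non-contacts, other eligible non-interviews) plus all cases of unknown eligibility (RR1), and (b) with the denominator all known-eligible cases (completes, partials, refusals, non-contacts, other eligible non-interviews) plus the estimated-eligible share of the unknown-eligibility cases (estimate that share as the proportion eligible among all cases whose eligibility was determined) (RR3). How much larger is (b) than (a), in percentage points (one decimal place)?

Numerator: 58
Denom: 58 + 8 + 14 + 40 + 9 + 27 = 156
RR1 = 58 / 156 = 0.3718
Eligible (known): 58 + 8 + 14 + 40 + 9 = 129
e = 129 / (129 + 58) = 129 / 187 = 0.6898
Estimated eligible among unknowns: 0.6898 × 27 = 18.62
Denom: 129 + 18.62 = 147.62
RR3 = 58 / 147.62 = 0.3929
Difference = 39.29 − 37.18 = 2.11 percentage points

2.1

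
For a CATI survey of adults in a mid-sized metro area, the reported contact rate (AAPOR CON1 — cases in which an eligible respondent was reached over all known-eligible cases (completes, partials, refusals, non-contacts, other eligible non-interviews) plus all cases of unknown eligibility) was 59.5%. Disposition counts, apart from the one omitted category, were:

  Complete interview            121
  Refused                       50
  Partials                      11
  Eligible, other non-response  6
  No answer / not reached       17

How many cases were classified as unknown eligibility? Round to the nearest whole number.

Num: 121 + 11 + 50 + 6 = 188
CON1 = 188 / D = 0.595
D = 188 / 0.595 = 316.0
Remaining denominator categories sum to 205
unknown eligibility = 316.0 − 205 ≈ 111

111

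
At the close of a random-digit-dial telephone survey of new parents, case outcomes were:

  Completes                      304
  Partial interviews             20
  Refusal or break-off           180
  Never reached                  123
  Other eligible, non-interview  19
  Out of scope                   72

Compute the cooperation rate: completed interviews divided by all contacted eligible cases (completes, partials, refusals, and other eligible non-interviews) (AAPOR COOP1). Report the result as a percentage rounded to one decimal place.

58.1%

Numerator = 304
Denominator = 304 + 20 + 180 + 19 = 523
COOP1 = 304 / 523 = 0.5813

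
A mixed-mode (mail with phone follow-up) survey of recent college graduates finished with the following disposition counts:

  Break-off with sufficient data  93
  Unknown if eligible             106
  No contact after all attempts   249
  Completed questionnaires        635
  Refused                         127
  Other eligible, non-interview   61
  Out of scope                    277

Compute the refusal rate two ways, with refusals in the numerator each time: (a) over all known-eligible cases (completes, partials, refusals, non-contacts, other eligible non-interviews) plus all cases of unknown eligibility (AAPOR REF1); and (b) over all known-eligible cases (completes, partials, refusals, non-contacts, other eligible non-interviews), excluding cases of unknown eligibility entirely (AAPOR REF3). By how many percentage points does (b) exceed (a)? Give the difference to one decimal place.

0.9

Top = 127
Denominator = 635 + 93 + 127 + 249 + 61 + 106 = 1271
REF1 = 127 / 1271 = 0.0999
Denominator = 635 + 93 + 127 + 249 + 61 = 1165
REF3 = 127 / 1165 = 0.1090
Difference = 10.90 − 9.99 = 0.91 percentage points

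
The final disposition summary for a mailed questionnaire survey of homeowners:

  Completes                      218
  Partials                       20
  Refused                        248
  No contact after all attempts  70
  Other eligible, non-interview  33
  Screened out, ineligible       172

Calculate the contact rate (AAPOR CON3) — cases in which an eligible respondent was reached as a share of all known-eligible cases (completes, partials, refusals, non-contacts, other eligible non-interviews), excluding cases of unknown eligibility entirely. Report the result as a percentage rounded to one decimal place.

Top: 218 + 20 + 248 + 33 = 519
Base: 218 + 20 + 248 + 70 + 33 = 589
CON3 = 519 / 589 = 0.8812

88.1%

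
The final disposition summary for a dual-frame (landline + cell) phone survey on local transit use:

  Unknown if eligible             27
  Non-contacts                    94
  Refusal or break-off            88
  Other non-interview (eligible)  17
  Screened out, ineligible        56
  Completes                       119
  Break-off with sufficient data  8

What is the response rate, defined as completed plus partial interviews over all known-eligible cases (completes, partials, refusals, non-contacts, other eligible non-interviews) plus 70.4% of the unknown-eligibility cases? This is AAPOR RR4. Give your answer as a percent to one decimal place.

Top = 119 + 8 = 127
Determined eligible = 119 + 8 + 88 + 94 + 17 = 326
e × U = 0.7040 × 27 = 19.01
Denom = 326 + 19.01 = 345.01
RR4 = 127 / 345.01 = 0.3681

36.8%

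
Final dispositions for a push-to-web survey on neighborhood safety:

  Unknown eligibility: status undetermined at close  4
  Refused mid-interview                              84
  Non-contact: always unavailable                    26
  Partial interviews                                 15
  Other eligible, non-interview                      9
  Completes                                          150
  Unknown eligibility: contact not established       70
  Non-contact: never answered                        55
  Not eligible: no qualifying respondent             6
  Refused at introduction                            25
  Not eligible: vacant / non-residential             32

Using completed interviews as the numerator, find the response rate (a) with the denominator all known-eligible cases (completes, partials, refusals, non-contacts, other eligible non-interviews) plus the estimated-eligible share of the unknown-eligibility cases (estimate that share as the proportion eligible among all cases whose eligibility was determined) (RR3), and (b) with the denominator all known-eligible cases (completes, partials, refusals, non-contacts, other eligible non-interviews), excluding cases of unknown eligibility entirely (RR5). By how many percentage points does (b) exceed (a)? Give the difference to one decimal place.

Refusal or break-off = 25 + 84 = 109
Never reached = 55 + 26 = 81
Unknown eligibility = 70 + 4 = 74
Not eligible = 6 + 32 = 38
Num: 150
Determined eligible: 150 + 15 + 109 + 81 + 9 = 364
e = 364 / (364 + 38) = 364 / 402 = 0.9055
e × U: 0.9055 × 74 = 67.01
Denom: 364 + 67.01 = 431.01
RR3 = 150 / 431.01 = 0.3480
Denom: 150 + 15 + 109 + 81 + 9 = 364
RR5 = 150 / 364 = 0.4121
Difference = 41.21 − 34.80 = 6.41 percentage points

6.4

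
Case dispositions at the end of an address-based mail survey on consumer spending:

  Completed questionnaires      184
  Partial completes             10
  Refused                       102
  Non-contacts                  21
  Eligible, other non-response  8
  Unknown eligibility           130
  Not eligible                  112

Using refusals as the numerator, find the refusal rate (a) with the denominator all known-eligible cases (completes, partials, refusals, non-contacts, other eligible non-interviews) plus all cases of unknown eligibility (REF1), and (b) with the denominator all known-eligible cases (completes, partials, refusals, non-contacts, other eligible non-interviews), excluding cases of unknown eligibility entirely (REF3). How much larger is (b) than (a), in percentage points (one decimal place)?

9.0

Num → 102
Base → 184 + 10 + 102 + 21 + 8 + 130 = 455
REF1 = 102 / 455 = 0.2242
Base → 184 + 10 + 102 + 21 + 8 = 325
REF3 = 102 / 325 = 0.3138
Difference = 31.38 − 22.42 = 8.96 percentage points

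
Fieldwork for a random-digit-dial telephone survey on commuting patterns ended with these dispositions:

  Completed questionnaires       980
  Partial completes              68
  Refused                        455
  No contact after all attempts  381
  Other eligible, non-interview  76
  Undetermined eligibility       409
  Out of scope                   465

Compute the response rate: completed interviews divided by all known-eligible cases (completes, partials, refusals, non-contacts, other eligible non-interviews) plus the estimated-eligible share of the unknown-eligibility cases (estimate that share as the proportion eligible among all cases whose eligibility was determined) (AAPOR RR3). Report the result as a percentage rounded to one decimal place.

42.8%

Top = 980
Determined eligible = 980 + 68 + 455 + 381 + 76 = 1960
e = 1960 / (1960 + 465) = 1960 / 2425 = 0.8082
e × U = 0.8082 × 409 = 330.55
Base = 1960 + 330.55 = 2290.55
RR3 = 980 / 2290.55 = 0.4278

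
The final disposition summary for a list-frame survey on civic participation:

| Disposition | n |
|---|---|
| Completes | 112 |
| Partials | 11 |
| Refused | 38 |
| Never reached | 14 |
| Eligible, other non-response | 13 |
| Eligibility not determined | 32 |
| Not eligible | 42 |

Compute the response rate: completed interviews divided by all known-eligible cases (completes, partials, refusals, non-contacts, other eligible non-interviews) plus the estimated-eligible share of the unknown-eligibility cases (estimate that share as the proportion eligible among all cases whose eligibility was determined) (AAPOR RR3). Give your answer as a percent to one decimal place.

Num: 112
Determined eligible: 112 + 11 + 38 + 14 + 13 = 188
e = 188 / (188 + 42) = 188 / 230 = 0.8174
Estimated eligible among unknowns: 0.8174 × 32 = 26.16
Base: 188 + 26.16 = 214.16
RR3 = 112 / 214.16 = 0.5230

52.3%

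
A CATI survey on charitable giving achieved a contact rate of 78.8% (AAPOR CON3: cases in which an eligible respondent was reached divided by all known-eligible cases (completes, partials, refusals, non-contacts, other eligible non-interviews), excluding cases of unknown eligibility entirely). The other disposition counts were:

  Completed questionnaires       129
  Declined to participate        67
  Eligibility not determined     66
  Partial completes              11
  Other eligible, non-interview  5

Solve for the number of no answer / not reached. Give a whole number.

57

Numerator → 129 + 11 + 67 + 5 = 212
CON3 = 212 / D = 0.788
D = 212 / 0.788 = 269.0
Rest of base = 212
no answer / not reached = 269.0 − 212 ≈ 57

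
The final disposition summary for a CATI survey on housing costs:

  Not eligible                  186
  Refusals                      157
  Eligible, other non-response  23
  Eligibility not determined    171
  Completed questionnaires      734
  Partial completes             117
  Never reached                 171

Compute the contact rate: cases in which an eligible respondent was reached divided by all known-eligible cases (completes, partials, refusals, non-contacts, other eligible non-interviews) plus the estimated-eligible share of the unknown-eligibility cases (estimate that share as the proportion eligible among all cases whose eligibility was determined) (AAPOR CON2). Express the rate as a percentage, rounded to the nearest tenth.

Top: 734 + 117 + 157 + 23 = 1031
Eligible (known): 734 + 117 + 157 + 171 + 23 = 1202
e = 1202 / (1202 + 186) = 1202 / 1388 = 0.8660
Estimated eligible among unknowns: 0.8660 × 171 = 148.09
Denominator: 1202 + 148.09 = 1350.09
CON2 = 1031 / 1350.09 = 0.7637

76.4%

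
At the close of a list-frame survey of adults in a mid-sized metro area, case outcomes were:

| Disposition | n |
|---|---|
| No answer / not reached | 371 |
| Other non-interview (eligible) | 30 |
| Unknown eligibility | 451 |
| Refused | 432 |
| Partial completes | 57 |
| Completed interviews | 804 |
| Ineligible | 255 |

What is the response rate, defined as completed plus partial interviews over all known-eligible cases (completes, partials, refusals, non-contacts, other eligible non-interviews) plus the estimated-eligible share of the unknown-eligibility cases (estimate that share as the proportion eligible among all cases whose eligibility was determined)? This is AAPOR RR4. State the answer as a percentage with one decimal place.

Top = 804 + 57 = 861
Determined eligible = 804 + 57 + 432 + 371 + 30 = 1694
e = 1694 / (1694 + 255) = 1694 / 1949 = 0.8692
Eligible share of unknowns = 0.8692 × 451 = 392.01
Base = 1694 + 392.01 = 2086.01
RR4 = 861 / 2086.01 = 0.4127

41.3%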